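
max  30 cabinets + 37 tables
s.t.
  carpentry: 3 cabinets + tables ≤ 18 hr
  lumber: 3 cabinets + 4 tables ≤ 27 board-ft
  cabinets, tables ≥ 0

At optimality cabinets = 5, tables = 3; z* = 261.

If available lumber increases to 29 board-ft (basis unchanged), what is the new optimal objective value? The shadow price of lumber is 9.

279

Δb = 2, so new z* = 261 + (9)·(2) = 261 + 18 = 279.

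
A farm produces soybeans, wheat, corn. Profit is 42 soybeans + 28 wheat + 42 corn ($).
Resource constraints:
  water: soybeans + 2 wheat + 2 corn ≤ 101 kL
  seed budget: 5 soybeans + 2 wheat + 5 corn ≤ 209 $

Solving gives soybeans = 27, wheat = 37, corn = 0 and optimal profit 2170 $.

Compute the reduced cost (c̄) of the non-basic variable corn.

At the optimum: water uses 101 of 101 (binding); seed budget uses 209 of 209 (binding).
Dual feasibility on the basic columns requires 1·y_water + 5·y_seed budget = 42, 2·y_water + 2·y_seed budget = 28.
This yields shadow prices y_water = 7, y_seed budget = 7.
Reduced cost of corn: c₃ − yᵀa₃ = 42 − (7·2 + 7·5) = 42 − 49 = -7.

-7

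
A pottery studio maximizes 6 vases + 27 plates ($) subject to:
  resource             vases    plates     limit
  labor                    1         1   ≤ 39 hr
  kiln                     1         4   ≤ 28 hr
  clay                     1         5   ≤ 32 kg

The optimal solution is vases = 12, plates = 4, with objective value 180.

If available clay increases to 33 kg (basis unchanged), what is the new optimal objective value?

Binding: kiln and clay. Non-binding: labor (23 unused).
Slack constraints have shadow price 0 (complementary slackness).
From A_Bᵀ y = c: 1·y_kiln + 1·y_clay = 6; 4·y_kiln + 5·y_clay = 27.
This yields shadow prices y_kiln = 3, y_clay = 3.
Δz = y_clay·Δb = 3 × (1) = 3, so new z* = 180 + 3 = 183.

183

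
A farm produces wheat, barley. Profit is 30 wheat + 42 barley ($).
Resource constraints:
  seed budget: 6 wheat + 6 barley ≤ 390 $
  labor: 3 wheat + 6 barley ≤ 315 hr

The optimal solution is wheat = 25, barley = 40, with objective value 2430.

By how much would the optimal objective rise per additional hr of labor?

At the optimum: seed budget uses 390 of 390 (binding); labor uses 315 of 315 (binding).
From A_Bᵀ y = c: 6·y_seed budget + 3·y_labor = 30; 6·y_seed budget + 6·y_labor = 42.
Solving: y_seed budget = 3, y_labor = 4.
Shadow price of labor = 4.

4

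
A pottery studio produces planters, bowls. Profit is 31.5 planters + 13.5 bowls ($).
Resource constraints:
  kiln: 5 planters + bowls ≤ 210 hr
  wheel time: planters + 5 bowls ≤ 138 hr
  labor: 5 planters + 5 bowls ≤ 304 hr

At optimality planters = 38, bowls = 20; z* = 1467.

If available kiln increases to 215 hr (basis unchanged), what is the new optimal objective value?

1497

At the optimum: kiln uses 210 of 210 (binding); wheel time uses 138 of 138 (binding); labor uses 290 of 304 (slack = 14).
By complementary slackness, y = 0 for the non-binding constraint.
The binding rows give the dual system: 5·y_kiln + 1·y_wheel time = 31.5 and 1·y_kiln + 5·y_wheel time = 13.5.
This yields shadow prices y_kiln = 6, y_wheel time = 1.5.
Δz = y_kiln·Δb = 6 × (5) = 30, so new z* = 1467 + 30 = 1497.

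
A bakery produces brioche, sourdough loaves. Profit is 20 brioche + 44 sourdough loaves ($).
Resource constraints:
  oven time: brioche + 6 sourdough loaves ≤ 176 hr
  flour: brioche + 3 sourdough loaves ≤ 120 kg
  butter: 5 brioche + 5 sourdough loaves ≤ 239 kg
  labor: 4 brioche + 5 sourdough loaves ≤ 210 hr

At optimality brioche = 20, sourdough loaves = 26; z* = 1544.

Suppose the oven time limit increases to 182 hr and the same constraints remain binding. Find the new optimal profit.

At the optimum: oven time uses 176 of 176 (binding); flour uses 98 of 120 (slack = 22); butter uses 230 of 239 (slack = 9); labor uses 210 of 210 (binding).
Slack constraints have shadow price 0 (complementary slackness).
Dual feasibility on the basic columns requires 1·y_oven time + 4·y_labor = 20, 6·y_oven time + 5·y_labor = 44.
Solving: y_oven time = 4, y_labor = 4.
Δz = y_oven time·Δb = 4 × (6) = 24, so new z* = 1544 + 24 = 1568.

1568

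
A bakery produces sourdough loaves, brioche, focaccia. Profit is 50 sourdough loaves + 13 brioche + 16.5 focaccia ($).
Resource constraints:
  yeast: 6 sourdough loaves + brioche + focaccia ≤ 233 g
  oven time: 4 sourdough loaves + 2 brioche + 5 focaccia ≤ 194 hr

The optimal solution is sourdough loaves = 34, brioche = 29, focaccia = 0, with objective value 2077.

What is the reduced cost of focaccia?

-7

Check each constraint at x*: yeast 233/233 (tight); oven time 194/194 (tight).
Dual feasibility on the basic columns requires 6·y_yeast + 4·y_oven time = 50, 1·y_yeast + 2·y_oven time = 13.
This yields shadow prices y_yeast = 6, y_oven time = 3.5.
Reduced cost of focaccia: c₃ − yᵀa₃ = 16.5 − (6·1 + 3.5·5) = 16.5 − 23.5 = -7.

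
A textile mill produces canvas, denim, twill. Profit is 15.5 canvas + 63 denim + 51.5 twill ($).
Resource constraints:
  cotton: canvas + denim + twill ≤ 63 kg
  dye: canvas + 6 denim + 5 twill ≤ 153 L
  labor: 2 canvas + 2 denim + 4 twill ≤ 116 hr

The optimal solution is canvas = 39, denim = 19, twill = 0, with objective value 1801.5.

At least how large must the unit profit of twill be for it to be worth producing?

59.5

At the optimum: cotton uses 58 of 63 (slack = 5); dye uses 153 of 153 (binding); labor uses 116 of 116 (binding).
By complementary slackness, y = 0 for the non-binding constraint.
Dual feasibility on the basic columns requires 1·y_dye + 2·y_labor = 15.5, 6·y_dye + 2·y_labor = 63.
This yields shadow prices y_dye = 9.5, y_labor = 3.
twill enters the basis when its profit ≥ yᵀa₃ = 9.5·5 + 3·4 = 59.5.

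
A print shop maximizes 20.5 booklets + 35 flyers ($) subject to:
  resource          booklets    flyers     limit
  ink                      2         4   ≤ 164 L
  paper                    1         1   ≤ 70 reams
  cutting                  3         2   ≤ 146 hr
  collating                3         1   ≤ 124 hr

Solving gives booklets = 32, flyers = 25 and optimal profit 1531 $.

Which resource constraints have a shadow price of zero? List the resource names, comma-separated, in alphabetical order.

ink: 164/164 (binding)
paper: 57/70 (slack 13)
cutting: 146/146 (binding)
collating: 121/124 (slack 3)
By complementary slackness, a constraint with positive slack has shadow price 0 → collating, paper.

collating, paper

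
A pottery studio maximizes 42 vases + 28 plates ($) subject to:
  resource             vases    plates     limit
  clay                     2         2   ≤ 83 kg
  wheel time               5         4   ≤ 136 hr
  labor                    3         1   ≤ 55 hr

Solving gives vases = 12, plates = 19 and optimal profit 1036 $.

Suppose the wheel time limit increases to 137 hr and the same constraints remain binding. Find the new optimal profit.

Check each constraint at x*: clay 62/83 (slack 21); wheel time 136/136 (tight); labor 55/55 (tight).
Since clay is not tight, its dual is 0.
Dual feasibility on the basic columns requires 5·y_wheel time + 3·y_labor = 42, 4·y_wheel time + 1·y_labor = 28.
Solving: y_wheel time = 6, y_labor = 4.
Δz = y_wheel time·Δb = 6 × (1) = 6, so new z* = 1036 + 6 = 1042.

1042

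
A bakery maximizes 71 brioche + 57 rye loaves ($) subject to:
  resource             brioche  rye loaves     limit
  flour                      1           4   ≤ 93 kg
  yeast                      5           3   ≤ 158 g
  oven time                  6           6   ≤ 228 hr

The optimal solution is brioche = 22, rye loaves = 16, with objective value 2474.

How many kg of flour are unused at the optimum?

flour used = 1·22 + 4·16 = 86; slack = 93 − 86 = 7.

7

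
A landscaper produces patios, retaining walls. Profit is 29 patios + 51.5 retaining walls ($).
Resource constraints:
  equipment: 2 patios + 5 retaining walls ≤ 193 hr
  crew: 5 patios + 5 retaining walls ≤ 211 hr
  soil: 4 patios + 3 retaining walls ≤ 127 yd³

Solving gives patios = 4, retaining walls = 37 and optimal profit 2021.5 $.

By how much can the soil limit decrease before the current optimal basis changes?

Binding constraints: equipment, soil. The basis is B = [[2,5],[4,3]] with det -14.
Per unit decrease in soil, x* moves by d = (-0.3571, 0.1429).
The basis stays optimal until patios reaches 0; allowable decrease = 11.2 yd³.

11.2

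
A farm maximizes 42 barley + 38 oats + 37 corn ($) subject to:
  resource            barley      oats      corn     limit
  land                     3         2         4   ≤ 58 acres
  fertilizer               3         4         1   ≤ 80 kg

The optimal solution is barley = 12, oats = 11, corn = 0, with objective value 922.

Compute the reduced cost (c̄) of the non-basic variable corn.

Check each constraint at x*: land 58/58 (tight); fertilizer 80/80 (tight).
From A_Bᵀ y = c: 3·y_land + 3·y_fertilizer = 42; 2·y_land + 4·y_fertilizer = 38.
This yields shadow prices y_land = 9, y_fertilizer = 5.
Reduced cost of corn: c₃ − yᵀa₃ = 37 − (9·4 + 5·1) = 37 − 41 = -4.

-4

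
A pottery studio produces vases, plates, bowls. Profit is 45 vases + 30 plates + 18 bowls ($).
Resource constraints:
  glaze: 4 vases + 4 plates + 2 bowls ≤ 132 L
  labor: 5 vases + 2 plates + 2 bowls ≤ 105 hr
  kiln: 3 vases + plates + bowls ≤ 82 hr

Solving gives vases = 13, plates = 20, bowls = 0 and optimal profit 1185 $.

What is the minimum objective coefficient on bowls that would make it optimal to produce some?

Check each constraint at x*: glaze 132/132 (tight); labor 105/105 (tight); kiln 59/82 (slack 23).
By complementary slackness, y = 0 for the non-binding constraint.
Dual feasibility on the basic columns requires 4·y_glaze + 5·y_labor = 45, 4·y_glaze + 2·y_labor = 30.
Solving: y_glaze = 5, y_labor = 5.
bowls enters the basis when its profit ≥ yᵀa₃ = 5·2 + 5·2 = 20.

20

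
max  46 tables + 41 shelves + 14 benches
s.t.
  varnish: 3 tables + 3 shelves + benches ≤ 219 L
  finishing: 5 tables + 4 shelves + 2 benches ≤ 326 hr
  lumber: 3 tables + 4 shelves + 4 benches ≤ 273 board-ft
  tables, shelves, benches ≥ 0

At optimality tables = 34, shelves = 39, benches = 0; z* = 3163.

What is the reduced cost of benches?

-3

At the optimum: varnish uses 219 of 219 (binding); finishing uses 326 of 326 (binding); lumber uses 258 of 273 (slack = 15).
By complementary slackness, y = 0 for the non-binding constraint.
Dual feasibility on the basic columns requires 3·y_varnish + 5·y_finishing = 46, 3·y_varnish + 4·y_finishing = 41.
→ y_varnish = 7 and y_finishing = 5.
Reduced cost of benches: c₃ − yᵀa₃ = 14 − (7·1 + 5·2) = 14 − 17 = -3.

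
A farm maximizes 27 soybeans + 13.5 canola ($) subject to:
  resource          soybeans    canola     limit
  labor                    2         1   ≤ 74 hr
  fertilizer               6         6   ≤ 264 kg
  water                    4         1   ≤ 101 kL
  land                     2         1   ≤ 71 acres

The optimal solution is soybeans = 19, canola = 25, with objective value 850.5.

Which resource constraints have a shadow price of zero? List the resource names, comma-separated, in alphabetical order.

labor, land

labor: 63/74 (slack 11)
fertilizer: 264/264 (binding)
water: 101/101 (binding)
land: 63/71 (slack 8)
By complementary slackness, a constraint with positive slack has shadow price 0 → labor, land.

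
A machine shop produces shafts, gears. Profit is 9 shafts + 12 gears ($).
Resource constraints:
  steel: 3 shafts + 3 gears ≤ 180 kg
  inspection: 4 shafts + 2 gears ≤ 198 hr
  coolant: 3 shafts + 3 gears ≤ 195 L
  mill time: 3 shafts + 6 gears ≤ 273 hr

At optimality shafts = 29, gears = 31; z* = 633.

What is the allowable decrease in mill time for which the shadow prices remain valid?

30

Binding constraints: steel, mill time. The basis is B = [[3,3],[3,6]] with det 9.
Per unit decrease in mill time, x* moves by d = (0.3333, -0.3333).
The basis stays optimal until inspection becomes binding; allowable decrease = 30 hr.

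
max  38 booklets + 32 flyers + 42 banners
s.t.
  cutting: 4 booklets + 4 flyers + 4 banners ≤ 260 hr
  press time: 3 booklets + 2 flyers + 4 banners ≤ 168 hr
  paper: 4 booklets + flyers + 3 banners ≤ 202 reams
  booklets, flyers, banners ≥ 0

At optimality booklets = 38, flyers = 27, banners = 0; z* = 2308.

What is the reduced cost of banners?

Binding: cutting and press time. Non-binding: paper (23 unused).
Since paper is not tight, its dual is 0.
Dual feasibility on the basic columns requires 4·y_cutting + 3·y_press time = 38, 4·y_cutting + 2·y_press time = 32.
Solving: y_cutting = 5, y_press time = 6.
Reduced cost of banners: c₃ − yᵀa₃ = 42 − (5·4 + 6·4) = 42 − 44 = -2.

-2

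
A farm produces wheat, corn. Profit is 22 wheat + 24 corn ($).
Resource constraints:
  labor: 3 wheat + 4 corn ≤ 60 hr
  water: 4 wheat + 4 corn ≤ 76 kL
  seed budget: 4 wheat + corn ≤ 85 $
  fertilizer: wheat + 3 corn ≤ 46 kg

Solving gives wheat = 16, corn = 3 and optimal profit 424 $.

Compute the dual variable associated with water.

Binding: labor and water. Non-binding: seed budget (18 unused), fertilizer (21 unused).
Since seed budget, fertilizer are not tight, their duals are 0.
Dual feasibility on the basic columns requires 3·y_labor + 4·y_water = 22, 4·y_labor + 4·y_water = 24.
This yields shadow prices y_labor = 2, y_water = 4.
Shadow price of water = 4.

4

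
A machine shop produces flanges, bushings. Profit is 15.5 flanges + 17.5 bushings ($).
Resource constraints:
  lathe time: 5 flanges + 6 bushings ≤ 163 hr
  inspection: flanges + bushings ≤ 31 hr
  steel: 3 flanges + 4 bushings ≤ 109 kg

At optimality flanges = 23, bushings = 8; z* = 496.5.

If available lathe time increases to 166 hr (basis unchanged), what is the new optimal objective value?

Binding: lathe time and inspection. Non-binding: steel (8 unused).
Slack constraints have shadow price 0 (complementary slackness).
Dual feasibility on the basic columns requires 5·y_lathe time + 1·y_inspection = 15.5, 6·y_lathe time + 1·y_inspection = 17.5.
→ y_lathe time = 2 and y_inspection = 5.5.
Δz = y_lathe time·Δb = 2 × (3) = 6, so new z* = 496.5 + 6 = 502.5.

502.5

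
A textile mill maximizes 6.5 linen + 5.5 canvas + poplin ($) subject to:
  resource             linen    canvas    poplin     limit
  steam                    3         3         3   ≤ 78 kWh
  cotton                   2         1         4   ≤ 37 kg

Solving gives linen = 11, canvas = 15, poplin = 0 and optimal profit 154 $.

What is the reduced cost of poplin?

Check each constraint at x*: steam 78/78 (tight); cotton 37/37 (tight).
From A_Bᵀ y = c: 3·y_steam + 2·y_cotton = 6.5; 3·y_steam + 1·y_cotton = 5.5.
→ y_steam = 1.5 and y_cotton = 1.
Reduced cost of poplin: c₃ − yᵀa₃ = 1 − (1.5·3 + 1·4) = 1 − 8.5 = -7.5.

-7.5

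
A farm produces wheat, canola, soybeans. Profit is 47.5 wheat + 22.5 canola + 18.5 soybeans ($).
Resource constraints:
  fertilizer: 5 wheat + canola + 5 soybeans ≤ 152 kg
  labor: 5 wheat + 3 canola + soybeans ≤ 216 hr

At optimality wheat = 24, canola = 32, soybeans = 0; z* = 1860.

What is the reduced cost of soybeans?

At the optimum: fertilizer uses 152 of 152 (binding); labor uses 216 of 216 (binding).
Dual feasibility on the basic columns requires 5·y_fertilizer + 5·y_labor = 47.5, 1·y_fertilizer + 3·y_labor = 22.5.
This yields shadow prices y_fertilizer = 3, y_labor = 6.5.
Reduced cost of soybeans: c₃ − yᵀa₃ = 18.5 − (3·5 + 6.5·1) = 18.5 − 21.5 = -3.

-3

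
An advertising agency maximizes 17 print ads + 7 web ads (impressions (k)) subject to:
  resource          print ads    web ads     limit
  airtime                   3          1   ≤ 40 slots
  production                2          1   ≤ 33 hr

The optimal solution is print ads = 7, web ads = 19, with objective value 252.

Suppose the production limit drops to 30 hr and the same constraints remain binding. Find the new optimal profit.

240

Check each constraint at x*: airtime 40/40 (tight); production 33/33 (tight).
From A_Bᵀ y = c: 3·y_airtime + 2·y_production = 17; 1·y_airtime + 1·y_production = 7.
→ y_airtime = 3 and y_production = 4.
Δz = y_production·Δb = 4 × (-3) = -12, so new z* = 252 − 12 = 240.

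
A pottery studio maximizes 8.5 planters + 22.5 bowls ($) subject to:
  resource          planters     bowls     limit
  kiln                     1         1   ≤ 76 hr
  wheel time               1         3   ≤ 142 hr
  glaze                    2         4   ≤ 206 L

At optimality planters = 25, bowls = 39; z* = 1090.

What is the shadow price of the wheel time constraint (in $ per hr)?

5.5

Binding: wheel time and glaze. Non-binding: kiln (12 unused).
Slack constraints have shadow price 0 (complementary slackness).
Dual feasibility on the basic columns requires 1·y_wheel time + 2·y_glaze = 8.5, 3·y_wheel time + 4·y_glaze = 22.5.
→ y_wheel time = 5.5 and y_glaze = 1.5.
Shadow price of wheel time = 5.5.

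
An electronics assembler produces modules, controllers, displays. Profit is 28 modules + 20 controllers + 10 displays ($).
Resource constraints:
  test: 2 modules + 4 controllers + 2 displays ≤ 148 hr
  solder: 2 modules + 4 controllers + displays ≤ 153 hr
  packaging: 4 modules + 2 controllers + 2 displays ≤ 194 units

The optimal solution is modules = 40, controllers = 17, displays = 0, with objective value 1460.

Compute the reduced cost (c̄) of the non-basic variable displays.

Check each constraint at x*: test 148/148 (tight); solder 148/153 (slack 5); packaging 194/194 (tight).
By complementary slackness, y = 0 for the non-binding constraint.
Dual feasibility on the basic columns requires 2·y_test + 4·y_packaging = 28, 4·y_test + 2·y_packaging = 20.
→ y_test = 2 and y_packaging = 6.
Reduced cost of displays: c₃ − yᵀa₃ = 10 − (2·2 + 6·2) = 10 − 16 = -6.

-6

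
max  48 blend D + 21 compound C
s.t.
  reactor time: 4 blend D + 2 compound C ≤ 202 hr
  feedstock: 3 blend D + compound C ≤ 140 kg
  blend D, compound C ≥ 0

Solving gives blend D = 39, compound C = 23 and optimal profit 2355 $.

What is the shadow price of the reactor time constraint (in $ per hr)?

Both reactor time and feedstock are binding at x*.
The binding rows give the dual system: 4·y_reactor time + 3·y_feedstock = 48 and 2·y_reactor time + 1·y_feedstock = 21.
→ y_reactor time = 7.5 and y_feedstock = 6.
Shadow price of reactor time = 7.5.

7.5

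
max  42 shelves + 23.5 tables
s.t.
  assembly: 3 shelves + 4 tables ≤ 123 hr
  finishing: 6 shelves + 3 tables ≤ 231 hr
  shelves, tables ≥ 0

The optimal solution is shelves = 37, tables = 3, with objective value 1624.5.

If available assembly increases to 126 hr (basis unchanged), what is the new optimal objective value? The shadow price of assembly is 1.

1627.5

Δb = 3, so new z* = 1624.5 + (1)·(3) = 1624.5 + 3 = 1627.5.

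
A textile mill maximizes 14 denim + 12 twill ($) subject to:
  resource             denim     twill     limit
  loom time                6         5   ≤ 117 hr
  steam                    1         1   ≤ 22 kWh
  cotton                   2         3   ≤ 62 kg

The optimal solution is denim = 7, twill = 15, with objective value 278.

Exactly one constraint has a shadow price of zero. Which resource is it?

loom time: 117/117 (binding)
steam: 22/22 (binding)
cotton: 59/62 (slack 3)
By complementary slackness, a constraint with positive slack has shadow price 0 → cotton.

cotton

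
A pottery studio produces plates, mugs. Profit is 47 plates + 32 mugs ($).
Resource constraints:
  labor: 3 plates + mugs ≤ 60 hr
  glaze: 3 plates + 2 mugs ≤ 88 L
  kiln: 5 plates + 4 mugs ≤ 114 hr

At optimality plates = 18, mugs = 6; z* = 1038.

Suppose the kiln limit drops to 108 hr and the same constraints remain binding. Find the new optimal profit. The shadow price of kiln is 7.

Δb = -6, so new z* = 1038 + (7)·(-6) = 1038 − 42 = 996.

996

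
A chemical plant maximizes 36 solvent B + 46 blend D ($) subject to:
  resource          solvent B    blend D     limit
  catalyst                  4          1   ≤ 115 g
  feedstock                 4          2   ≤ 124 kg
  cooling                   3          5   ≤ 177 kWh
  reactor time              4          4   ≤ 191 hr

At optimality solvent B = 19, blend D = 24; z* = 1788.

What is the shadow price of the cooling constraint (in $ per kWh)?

Check each constraint at x*: catalyst 100/115 (slack 15); feedstock 124/124 (tight); cooling 177/177 (tight); reactor time 172/191 (slack 19).
By complementary slackness, y = 0 for the non-binding constraints.
From A_Bᵀ y = c: 4·y_feedstock + 3·y_cooling = 36; 2·y_feedstock + 5·y_cooling = 46.
This yields shadow prices y_feedstock = 3, y_cooling = 8.
Shadow price of cooling = 8.

8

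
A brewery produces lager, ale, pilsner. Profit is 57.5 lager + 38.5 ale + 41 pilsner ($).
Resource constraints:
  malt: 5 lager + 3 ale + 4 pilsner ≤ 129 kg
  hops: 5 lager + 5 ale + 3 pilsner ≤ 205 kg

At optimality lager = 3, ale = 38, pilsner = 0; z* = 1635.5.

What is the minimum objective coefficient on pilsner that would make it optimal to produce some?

Check each constraint at x*: malt 129/129 (tight); hops 205/205 (tight).
From A_Bᵀ y = c: 5·y_malt + 5·y_hops = 57.5; 3·y_malt + 5·y_hops = 38.5.
This yields shadow prices y_malt = 9.5, y_hops = 2.
pilsner enters the basis when its profit ≥ yᵀa₃ = 9.5·4 + 2·3 = 44.

44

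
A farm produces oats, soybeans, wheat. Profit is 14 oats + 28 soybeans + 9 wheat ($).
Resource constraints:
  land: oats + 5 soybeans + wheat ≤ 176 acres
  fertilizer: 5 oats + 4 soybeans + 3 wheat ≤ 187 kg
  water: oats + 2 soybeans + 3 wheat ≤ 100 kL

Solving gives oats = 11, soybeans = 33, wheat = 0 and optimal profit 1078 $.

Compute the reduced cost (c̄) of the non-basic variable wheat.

-1

Check each constraint at x*: land 176/176 (tight); fertilizer 187/187 (tight); water 77/100 (slack 23).
Since water is not tight, its dual is 0.
Dual feasibility on the basic columns requires 1·y_land + 5·y_fertilizer = 14, 5·y_land + 4·y_fertilizer = 28.
This yields shadow prices y_land = 4, y_fertilizer = 2.
Reduced cost of wheat: c₃ − yᵀa₃ = 9 − (4·1 + 2·3) = 9 − 10 = -1.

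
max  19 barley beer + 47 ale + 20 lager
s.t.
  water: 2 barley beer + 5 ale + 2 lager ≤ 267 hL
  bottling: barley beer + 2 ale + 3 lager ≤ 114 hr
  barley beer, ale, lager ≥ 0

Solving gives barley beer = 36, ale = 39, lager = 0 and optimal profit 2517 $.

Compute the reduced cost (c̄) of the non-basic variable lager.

At the optimum: water uses 267 of 267 (binding); bottling uses 114 of 114 (binding).
The binding rows give the dual system: 2·y_water + 1·y_bottling = 19 and 5·y_water + 2·y_bottling = 47.
This yields shadow prices y_water = 9, y_bottling = 1.
Reduced cost of lager: c₃ − yᵀa₃ = 20 − (9·2 + 1·3) = 20 − 21 = -1.

-1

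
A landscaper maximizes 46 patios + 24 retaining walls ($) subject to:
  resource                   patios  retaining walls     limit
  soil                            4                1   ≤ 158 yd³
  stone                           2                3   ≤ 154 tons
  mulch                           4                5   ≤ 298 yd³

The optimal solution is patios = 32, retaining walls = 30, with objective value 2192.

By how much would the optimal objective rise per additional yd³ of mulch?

Check each constraint at x*: soil 158/158 (tight); stone 154/154 (tight); mulch 278/298 (slack 20).
Slack constraints have shadow price 0 (complementary slackness).
Dual feasibility on the basic columns requires 4·y_soil + 2·y_stone = 46, 1·y_soil + 3·y_stone = 24.
→ y_soil = 9 and y_stone = 5.
Shadow price of mulch = 0.

0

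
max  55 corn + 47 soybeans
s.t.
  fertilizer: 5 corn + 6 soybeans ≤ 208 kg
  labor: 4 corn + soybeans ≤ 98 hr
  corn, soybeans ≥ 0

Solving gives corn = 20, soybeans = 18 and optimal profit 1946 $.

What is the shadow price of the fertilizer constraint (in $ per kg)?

At the optimum: fertilizer uses 208 of 208 (binding); labor uses 98 of 98 (binding).
Dual feasibility on the basic columns requires 5·y_fertilizer + 4·y_labor = 55, 6·y_fertilizer + 1·y_labor = 47.
Solving: y_fertilizer = 7, y_labor = 5.
Shadow price of fertilizer = 7.

7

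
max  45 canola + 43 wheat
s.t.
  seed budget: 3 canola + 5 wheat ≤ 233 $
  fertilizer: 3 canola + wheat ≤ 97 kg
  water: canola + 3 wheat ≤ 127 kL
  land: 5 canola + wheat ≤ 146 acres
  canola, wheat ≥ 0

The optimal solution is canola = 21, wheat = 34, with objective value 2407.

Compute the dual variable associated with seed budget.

7

At the optimum: seed budget uses 233 of 233 (binding); fertilizer uses 97 of 97 (binding); water uses 123 of 127 (slack = 4); land uses 139 of 146 (slack = 7).
Since water, land are not tight, their duals are 0.
Dual feasibility on the basic columns requires 3·y_seed budget + 3·y_fertilizer = 45, 5·y_seed budget + 1·y_fertilizer = 43.
This yields shadow prices y_seed budget = 7, y_fertilizer = 8.
Shadow price of seed budget = 7.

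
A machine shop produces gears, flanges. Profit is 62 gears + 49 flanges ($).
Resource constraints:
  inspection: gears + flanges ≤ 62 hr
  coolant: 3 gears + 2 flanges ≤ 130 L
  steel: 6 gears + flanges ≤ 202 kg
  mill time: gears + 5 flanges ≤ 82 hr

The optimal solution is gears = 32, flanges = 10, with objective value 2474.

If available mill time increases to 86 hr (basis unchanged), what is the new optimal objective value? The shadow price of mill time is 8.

2506

Δb = 4, so new z* = 2474 + (8)·(4) = 2474 + 32 = 2506.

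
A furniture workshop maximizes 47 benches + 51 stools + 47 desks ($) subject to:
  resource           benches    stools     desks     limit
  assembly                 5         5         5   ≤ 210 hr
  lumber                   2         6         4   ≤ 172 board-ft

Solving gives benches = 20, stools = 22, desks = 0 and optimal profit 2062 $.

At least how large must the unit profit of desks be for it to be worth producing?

49

Check each constraint at x*: assembly 210/210 (tight); lumber 172/172 (tight).
Dual feasibility on the basic columns requires 5·y_assembly + 2·y_lumber = 47, 5·y_assembly + 6·y_lumber = 51.
Solving: y_assembly = 9, y_lumber = 1.
desks enters the basis when its profit ≥ yᵀa₃ = 9·5 + 1·4 = 49.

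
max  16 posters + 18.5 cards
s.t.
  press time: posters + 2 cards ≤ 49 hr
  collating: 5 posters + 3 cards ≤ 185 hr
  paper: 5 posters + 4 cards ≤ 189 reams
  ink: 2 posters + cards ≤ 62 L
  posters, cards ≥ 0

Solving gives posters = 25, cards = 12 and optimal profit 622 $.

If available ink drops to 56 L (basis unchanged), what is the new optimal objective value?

Binding: press time and ink. Non-binding: collating (24 unused), paper (16 unused).
By complementary slackness, y = 0 for the non-binding constraints.
From A_Bᵀ y = c: 1·y_press time + 2·y_ink = 16; 2·y_press time + 1·y_ink = 18.5.
→ y_press time = 7 and y_ink = 4.5.
Δz = y_ink·Δb = 4.5 × (-6) = -27, so new z* = 622 − 27 = 595.

595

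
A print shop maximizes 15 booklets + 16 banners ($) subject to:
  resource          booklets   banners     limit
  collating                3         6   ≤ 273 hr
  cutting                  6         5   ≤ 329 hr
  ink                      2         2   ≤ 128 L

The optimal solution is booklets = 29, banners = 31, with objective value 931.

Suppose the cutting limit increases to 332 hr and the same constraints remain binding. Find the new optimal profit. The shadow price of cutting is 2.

Δb = 3, so new z* = 931 + (2)·(3) = 931 + 6 = 937.

937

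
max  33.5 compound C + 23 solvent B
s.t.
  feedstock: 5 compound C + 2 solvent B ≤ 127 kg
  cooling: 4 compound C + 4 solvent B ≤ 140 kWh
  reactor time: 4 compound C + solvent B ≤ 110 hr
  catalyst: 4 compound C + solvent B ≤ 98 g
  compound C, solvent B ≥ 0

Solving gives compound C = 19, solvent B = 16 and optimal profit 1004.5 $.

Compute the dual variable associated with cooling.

4

Binding: feedstock and cooling. Non-binding: reactor time (18 unused), catalyst (6 unused).
Slack constraints have shadow price 0 (complementary slackness).
The binding rows give the dual system: 5·y_feedstock + 4·y_cooling = 33.5 and 2·y_feedstock + 4·y_cooling = 23.
→ y_feedstock = 3.5 and y_cooling = 4.
Shadow price of cooling = 4.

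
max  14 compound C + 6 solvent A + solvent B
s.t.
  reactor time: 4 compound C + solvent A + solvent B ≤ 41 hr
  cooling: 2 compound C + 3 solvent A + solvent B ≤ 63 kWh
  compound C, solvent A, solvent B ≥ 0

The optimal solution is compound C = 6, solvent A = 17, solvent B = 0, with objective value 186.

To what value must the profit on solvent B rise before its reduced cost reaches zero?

4

At the optimum: reactor time uses 41 of 41 (binding); cooling uses 63 of 63 (binding).
From A_Bᵀ y = c: 4·y_reactor time + 2·y_cooling = 14; 1·y_reactor time + 3·y_cooling = 6.
→ y_reactor time = 3 and y_cooling = 1.
solvent B enters the basis when its profit ≥ yᵀa₃ = 3·1 + 1·1 = 4.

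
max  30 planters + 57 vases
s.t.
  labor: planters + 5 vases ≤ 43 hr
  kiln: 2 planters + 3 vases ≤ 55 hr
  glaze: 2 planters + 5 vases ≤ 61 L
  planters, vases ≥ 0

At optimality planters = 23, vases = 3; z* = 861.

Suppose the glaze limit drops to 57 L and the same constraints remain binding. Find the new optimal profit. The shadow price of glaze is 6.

837

Δb = -4, so new z* = 861 + (6)·(-4) = 861 − 24 = 837.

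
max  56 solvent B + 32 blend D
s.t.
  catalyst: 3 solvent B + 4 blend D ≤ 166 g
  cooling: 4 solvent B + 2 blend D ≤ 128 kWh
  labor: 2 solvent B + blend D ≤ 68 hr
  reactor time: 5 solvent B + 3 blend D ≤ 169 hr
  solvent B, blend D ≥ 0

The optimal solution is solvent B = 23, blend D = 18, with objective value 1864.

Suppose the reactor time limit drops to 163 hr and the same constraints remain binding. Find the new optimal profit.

Binding: cooling and reactor time. Non-binding: catalyst (25 unused), labor (4 unused).
Slack constraints have shadow price 0 (complementary slackness).
Dual feasibility on the basic columns requires 4·y_cooling + 5·y_reactor time = 56, 2·y_cooling + 3·y_reactor time = 32.
This yields shadow prices y_cooling = 4, y_reactor time = 8.
Δz = y_reactor time·Δb = 8 × (-6) = -48, so new z* = 1864 − 48 = 1816.

1816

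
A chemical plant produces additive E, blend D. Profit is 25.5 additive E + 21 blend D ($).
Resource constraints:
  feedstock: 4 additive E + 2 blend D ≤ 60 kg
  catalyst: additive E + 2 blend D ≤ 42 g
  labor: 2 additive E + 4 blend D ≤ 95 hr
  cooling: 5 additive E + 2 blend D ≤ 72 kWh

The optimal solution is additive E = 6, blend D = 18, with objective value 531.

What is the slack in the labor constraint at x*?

11

labor used = 2·6 + 4·18 = 84; slack = 95 − 84 = 11.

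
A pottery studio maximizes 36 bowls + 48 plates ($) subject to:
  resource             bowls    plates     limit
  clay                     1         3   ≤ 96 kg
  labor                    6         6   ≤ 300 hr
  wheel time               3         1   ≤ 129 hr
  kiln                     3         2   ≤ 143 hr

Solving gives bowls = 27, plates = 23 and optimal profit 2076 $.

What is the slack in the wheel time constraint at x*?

25

wheel time used = 3·27 + 1·23 = 104; slack = 129 − 104 = 25.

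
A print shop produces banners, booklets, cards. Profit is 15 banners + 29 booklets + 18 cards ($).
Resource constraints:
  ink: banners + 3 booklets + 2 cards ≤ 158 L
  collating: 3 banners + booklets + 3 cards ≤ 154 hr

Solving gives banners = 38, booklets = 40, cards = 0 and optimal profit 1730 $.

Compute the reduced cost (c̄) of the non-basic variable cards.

Both ink and collating are binding at x*.
The binding rows give the dual system: 1·y_ink + 3·y_collating = 15 and 3·y_ink + 1·y_collating = 29.
Solving: y_ink = 9, y_collating = 2.
Reduced cost of cards: c₃ − yᵀa₃ = 18 − (9·2 + 2·3) = 18 − 24 = -6.

-6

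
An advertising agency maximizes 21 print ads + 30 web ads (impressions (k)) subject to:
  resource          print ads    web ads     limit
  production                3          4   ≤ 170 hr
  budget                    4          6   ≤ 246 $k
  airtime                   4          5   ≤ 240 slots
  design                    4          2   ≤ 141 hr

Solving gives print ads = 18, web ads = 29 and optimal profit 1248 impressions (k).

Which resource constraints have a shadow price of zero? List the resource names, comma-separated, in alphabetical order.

production: 170/170 (binding)
budget: 246/246 (binding)
airtime: 217/240 (slack 23)
design: 130/141 (slack 11)
By complementary slackness, a constraint with positive slack has shadow price 0 → airtime, design.

airtime, design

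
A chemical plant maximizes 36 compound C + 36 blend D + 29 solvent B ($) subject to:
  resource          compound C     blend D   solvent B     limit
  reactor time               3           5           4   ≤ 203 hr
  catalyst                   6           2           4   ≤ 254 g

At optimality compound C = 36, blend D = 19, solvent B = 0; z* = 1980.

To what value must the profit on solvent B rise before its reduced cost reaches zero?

36

Check each constraint at x*: reactor time 203/203 (tight); catalyst 254/254 (tight).
Dual feasibility on the basic columns requires 3·y_reactor time + 6·y_catalyst = 36, 5·y_reactor time + 2·y_catalyst = 36.
This yields shadow prices y_reactor time = 6, y_catalyst = 3.
solvent B enters the basis when its profit ≥ yᵀa₃ = 6·4 + 3·4 = 36.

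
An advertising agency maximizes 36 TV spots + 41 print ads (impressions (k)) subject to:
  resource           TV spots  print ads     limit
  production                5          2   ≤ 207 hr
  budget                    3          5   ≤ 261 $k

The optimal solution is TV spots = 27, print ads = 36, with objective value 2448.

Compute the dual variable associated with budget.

At the optimum: production uses 207 of 207 (binding); budget uses 261 of 261 (binding).
Dual feasibility on the basic columns requires 5·y_production + 3·y_budget = 36, 2·y_production + 5·y_budget = 41.
This yields shadow prices y_production = 3, y_budget = 7.
Shadow price of budget = 7.

7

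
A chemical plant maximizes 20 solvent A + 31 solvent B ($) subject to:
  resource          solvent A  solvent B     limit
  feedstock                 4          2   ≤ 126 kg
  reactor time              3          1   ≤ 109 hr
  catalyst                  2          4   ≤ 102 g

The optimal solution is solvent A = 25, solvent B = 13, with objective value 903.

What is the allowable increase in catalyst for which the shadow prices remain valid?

Binding constraints: feedstock, catalyst. The basis is B = [[4,2],[2,4]] with det 12.
Per unit increase in catalyst, x* moves by d = (-0.1667, 0.3333).
The basis stays optimal until solvent A reaches 0; allowable increase = 150 g.

150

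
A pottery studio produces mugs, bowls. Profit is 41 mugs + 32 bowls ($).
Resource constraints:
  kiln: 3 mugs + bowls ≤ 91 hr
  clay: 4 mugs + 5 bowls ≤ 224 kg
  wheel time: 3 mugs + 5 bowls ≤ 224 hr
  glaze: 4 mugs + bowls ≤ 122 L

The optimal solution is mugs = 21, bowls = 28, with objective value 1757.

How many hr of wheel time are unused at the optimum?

wheel time used = 3·21 + 5·28 = 203; slack = 224 − 203 = 21.

21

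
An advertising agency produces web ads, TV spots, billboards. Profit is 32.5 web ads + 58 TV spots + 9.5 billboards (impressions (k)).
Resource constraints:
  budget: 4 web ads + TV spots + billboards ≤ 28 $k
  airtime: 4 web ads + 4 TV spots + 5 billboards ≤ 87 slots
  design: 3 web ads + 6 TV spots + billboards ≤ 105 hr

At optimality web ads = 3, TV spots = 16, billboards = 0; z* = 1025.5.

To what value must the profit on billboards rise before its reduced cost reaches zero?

Check each constraint at x*: budget 28/28 (tight); airtime 76/87 (slack 11); design 105/105 (tight).
By complementary slackness, y = 0 for the non-binding constraint.
Dual feasibility on the basic columns requires 4·y_budget + 3·y_design = 32.5, 1·y_budget + 6·y_design = 58.
→ y_budget = 1 and y_design = 9.5.
billboards enters the basis when its profit ≥ yᵀa₃ = 1·1 + 9.5·1 = 10.5.

10.5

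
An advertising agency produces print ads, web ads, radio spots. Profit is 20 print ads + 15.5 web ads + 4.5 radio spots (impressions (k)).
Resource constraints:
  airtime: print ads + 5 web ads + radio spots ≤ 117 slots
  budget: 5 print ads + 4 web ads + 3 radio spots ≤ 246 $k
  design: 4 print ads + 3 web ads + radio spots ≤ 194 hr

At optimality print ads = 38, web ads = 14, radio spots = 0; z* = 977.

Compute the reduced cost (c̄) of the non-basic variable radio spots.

Binding: budget and design. Non-binding: airtime (9 unused).
By complementary slackness, y = 0 for the non-binding constraint.
From A_Bᵀ y = c: 5·y_budget + 4·y_design = 20; 4·y_budget + 3·y_design = 15.5.
This yields shadow prices y_budget = 2, y_design = 2.5.
Reduced cost of radio spots: c₃ − yᵀa₃ = 4.5 − (2·3 + 2.5·1) = 4.5 − 8.5 = -4.

-4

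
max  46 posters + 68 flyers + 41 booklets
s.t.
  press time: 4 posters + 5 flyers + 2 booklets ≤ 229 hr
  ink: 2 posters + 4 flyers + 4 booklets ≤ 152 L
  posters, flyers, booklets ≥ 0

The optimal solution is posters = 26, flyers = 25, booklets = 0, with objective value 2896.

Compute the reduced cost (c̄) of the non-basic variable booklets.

-3

Both press time and ink are binding at x*.
From A_Bᵀ y = c: 4·y_press time + 2·y_ink = 46; 5·y_press time + 4·y_ink = 68.
This yields shadow prices y_press time = 8, y_ink = 7.
Reduced cost of booklets: c₃ − yᵀa₃ = 41 − (8·2 + 7·4) = 41 − 44 = -3.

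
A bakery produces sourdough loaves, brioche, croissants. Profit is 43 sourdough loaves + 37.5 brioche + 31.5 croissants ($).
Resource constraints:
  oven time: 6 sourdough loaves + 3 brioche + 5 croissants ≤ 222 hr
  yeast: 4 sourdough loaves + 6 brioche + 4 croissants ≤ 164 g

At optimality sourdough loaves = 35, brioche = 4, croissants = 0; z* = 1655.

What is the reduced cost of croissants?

At the optimum: oven time uses 222 of 222 (binding); yeast uses 164 of 164 (binding).
The binding rows give the dual system: 6·y_oven time + 4·y_yeast = 43 and 3·y_oven time + 6·y_yeast = 37.5.
This yields shadow prices y_oven time = 4.5, y_yeast = 4.
Reduced cost of croissants: c₃ − yᵀa₃ = 31.5 − (4.5·5 + 4·4) = 31.5 − 38.5 = -7.

-7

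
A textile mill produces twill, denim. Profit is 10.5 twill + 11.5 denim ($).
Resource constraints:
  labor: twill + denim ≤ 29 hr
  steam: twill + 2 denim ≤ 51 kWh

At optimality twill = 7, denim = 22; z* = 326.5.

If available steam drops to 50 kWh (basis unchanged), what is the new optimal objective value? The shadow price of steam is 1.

Δb = -1, so new z* = 326.5 + (1)·(-1) = 326.5 − 1 = 325.5.

325.5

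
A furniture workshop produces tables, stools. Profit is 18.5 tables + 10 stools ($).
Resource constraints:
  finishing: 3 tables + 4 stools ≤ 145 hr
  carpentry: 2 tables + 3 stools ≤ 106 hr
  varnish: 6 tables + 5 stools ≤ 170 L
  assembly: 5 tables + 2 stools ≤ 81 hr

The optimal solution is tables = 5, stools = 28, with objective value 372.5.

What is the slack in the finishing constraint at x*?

finishing used = 3·5 + 4·28 = 127; slack = 145 − 127 = 18.

18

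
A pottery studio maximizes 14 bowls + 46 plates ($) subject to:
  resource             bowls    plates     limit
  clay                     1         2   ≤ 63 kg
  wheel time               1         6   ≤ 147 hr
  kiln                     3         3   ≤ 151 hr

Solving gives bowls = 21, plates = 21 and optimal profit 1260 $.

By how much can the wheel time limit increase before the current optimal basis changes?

42

Binding constraints: clay, wheel time. The basis is B = [[1,2],[1,6]] with det 4.
Per unit increase in wheel time, x* moves by d = (-0.5, 0.25).
The basis stays optimal until bowls reaches 0; allowable increase = 42 hr.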